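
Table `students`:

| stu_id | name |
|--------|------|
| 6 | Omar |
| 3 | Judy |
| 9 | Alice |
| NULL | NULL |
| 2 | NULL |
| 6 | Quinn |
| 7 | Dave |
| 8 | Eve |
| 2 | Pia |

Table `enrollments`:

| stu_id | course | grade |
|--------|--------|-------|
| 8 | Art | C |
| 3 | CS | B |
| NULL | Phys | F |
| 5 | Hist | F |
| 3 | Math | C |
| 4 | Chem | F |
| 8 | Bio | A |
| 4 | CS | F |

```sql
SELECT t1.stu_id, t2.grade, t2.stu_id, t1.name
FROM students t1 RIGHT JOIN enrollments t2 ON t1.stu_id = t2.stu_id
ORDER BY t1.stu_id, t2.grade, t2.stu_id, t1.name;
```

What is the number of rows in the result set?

8

RIGHT JOIN keeps every row from `enrollments`; unmatched rows get NULL for `students`'s columns.
Matching on t1.stu_id = t2.stu_id. A NULL in a compared column never satisfies the condition.
Matched pairs: 4; unmatched t2 rows kept: 4.
Total: 4 matched + 4 padded = 8 rows.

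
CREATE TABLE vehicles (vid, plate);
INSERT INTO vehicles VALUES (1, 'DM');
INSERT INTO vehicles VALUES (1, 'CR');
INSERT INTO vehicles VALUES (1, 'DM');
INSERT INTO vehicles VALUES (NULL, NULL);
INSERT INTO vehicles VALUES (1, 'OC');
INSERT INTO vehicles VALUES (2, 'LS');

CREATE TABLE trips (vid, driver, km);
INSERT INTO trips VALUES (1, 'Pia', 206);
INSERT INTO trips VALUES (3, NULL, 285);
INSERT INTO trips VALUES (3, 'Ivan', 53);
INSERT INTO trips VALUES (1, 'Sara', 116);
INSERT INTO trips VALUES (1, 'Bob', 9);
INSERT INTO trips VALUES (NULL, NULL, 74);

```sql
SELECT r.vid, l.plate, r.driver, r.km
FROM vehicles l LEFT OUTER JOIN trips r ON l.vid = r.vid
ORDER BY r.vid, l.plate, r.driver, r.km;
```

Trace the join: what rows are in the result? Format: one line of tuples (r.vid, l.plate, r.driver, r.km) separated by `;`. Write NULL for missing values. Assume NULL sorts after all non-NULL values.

(1, CR, Bob, 9); (1, CR, Pia, 206); (1, CR, Sara, 116); (1, DM, Bob, 9); (1, DM, Bob, 9); (1, DM, Pia, 206); (1, DM, Pia, 206); (1, DM, Sara, 116); (1, DM, Sara, 116); (1, OC, Bob, 9); (1, OC, Pia, 206); (1, OC, Sara, 116); (NULL, LS, NULL, NULL); (NULL, NULL, NULL, NULL)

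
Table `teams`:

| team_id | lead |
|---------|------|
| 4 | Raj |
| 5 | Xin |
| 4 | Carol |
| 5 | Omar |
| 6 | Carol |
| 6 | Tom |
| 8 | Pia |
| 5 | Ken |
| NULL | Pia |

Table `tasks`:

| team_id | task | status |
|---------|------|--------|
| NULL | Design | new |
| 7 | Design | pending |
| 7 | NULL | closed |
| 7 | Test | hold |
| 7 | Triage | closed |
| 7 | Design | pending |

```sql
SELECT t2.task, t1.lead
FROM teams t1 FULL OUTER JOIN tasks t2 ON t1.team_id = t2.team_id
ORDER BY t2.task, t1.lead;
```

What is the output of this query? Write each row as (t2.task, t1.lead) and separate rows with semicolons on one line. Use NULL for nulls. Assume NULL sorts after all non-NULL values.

(Design, NULL); (Design, NULL); (Design, NULL); (Test, NULL); (Triage, NULL); (NULL, Carol); (NULL, Carol); (NULL, Ken); (NULL, Omar); (NULL, Pia); (NULL, Pia); (NULL, Raj); (NULL, Tom); (NULL, Xin); (NULL, NULL)

FULL OUTER JOIN keeps every row from both sides; unmatched rows get NULL for the other side's columns.
Matching on t1.team_id = t2.team_id. A NULL in a compared column never satisfies the condition.
- t1[0] team_id=4 → no match; kept with NULLs on the t2 side.
- t1[1] team_id=5 → no match; kept with NULLs on the t2 side.
- t1[2] team_id=4 → no match; kept with NULLs on the t2 side.
- t1[3] team_id=5 → no match; kept with NULLs on the t2 side.
- t1[4] team_id=6 → no match; kept with NULLs on the t2 side.
- t1[5] team_id=6 → no match; kept with NULLs on the t2 side.
- t1[6] team_id=8 → no match; kept with NULLs on the t2 side.
- t1[7] team_id=5 → no match; kept with NULLs on the t2 side.
- t1[8] team_id=NULL → no match; kept with NULLs on the t2 side.
- 6 row(s) from t2 found no t1 partner → padded with NULL.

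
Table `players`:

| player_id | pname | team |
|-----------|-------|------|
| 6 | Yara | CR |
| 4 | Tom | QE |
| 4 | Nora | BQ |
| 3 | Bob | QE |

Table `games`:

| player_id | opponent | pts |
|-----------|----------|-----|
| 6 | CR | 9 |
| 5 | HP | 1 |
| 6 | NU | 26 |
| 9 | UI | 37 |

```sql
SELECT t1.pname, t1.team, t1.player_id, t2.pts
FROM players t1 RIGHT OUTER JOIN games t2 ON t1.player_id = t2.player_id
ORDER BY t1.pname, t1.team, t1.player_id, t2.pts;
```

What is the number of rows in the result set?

4

RIGHT JOIN keeps every row from `games`; unmatched rows get NULL for `players`'s columns.
Matching on t1.player_id = t2.player_id.
Matched pairs: 2; unmatched t2 rows kept: 2.
Total: 2 matched + 2 padded = 4 rows.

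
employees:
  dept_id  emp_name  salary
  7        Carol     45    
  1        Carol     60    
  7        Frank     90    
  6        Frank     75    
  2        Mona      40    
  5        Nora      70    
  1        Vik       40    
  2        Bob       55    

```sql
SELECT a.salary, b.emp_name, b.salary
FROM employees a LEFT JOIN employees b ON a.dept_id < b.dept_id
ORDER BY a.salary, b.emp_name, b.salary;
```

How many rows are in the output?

27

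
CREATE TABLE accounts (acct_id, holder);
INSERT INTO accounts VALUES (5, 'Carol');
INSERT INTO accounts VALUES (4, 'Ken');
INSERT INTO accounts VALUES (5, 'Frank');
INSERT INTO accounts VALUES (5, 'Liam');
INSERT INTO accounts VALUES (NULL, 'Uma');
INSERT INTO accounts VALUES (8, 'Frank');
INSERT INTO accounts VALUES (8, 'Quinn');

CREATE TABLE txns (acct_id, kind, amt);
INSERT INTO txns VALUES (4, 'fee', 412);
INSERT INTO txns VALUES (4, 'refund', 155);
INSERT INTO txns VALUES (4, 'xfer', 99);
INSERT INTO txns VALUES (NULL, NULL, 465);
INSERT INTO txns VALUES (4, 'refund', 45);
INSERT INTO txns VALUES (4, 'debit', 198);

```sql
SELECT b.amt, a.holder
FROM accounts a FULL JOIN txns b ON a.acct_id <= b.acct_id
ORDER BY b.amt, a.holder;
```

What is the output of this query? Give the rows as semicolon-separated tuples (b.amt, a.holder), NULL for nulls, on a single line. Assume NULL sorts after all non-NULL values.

FULL OUTER JOIN keeps every row from both sides; unmatched rows get NULL for the other side's columns.
Matching on a.acct_id <= b.acct_id. A NULL in a compared column never satisfies the condition.
- acct_id=5: no b row matches, row kept with b columns NULL.
- acct_id=4: 5 matching b row(s), so 5 row(s) emitted.
- acct_id=5: no b row matches, row kept with b columns NULL.
- acct_id=5: no b row matches, row kept with b columns NULL.
- acct_id=NULL: no b row matches, row kept with b columns NULL.
- acct_id=8: no b row matches, row kept with b columns NULL.
- acct_id=8: no b row matches, row kept with b columns NULL.
- plus 1 unmatched b row(s), each kept with NULL a columns.

(45, Ken); (99, Ken); (155, Ken); (198, Ken); (412, Ken); (465, NULL); (NULL, Carol); (NULL, Frank); (NULL, Frank); (NULL, Liam); (NULL, Quinn); (NULL, Uma)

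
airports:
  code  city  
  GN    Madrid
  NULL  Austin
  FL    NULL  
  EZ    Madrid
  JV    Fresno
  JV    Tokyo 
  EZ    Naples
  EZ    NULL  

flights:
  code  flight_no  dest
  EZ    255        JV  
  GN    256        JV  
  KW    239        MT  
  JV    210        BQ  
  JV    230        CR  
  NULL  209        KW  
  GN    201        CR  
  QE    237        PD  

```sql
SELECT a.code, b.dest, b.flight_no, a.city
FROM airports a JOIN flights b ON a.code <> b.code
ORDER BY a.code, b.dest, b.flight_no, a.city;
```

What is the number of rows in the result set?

INNER JOIN keeps only pairs where the ON condition holds.
Matching on a.code <> b.code. A NULL in a compared column never satisfies the condition.
- a[0] code=GN → 5 match(es) in b → 5 row(s).
- a[1] code=NULL → no match; dropped.
- a[2] code=FL → 7 match(es) in b → 7 row(s).
- a[3] code=EZ → 6 match(es) in b → 6 row(s).
- a[4] code=JV → 5 match(es) in b → 5 row(s).
- a[5] code=JV → 5 match(es) in b → 5 row(s).
- a[6] code=EZ → 6 match(es) in b → 6 row(s).
- a[7] code=EZ → 6 match(es) in b → 6 row(s).
Total: 40 rows.

40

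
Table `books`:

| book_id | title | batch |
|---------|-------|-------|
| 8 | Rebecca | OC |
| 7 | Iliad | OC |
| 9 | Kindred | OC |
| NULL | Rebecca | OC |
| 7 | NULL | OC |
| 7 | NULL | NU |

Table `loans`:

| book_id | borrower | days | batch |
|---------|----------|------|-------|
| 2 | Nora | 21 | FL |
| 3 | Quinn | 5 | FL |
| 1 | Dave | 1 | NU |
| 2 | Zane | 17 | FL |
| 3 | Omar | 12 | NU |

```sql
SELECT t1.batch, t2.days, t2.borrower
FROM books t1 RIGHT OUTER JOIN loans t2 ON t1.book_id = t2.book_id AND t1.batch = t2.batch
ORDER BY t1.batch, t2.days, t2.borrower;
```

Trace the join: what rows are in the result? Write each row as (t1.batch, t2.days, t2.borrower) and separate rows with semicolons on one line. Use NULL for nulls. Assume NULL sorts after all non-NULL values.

RIGHT JOIN keeps every row from `loans`; unmatched rows get NULL for `books`'s columns.
Matching on t1.book_id = t2.book_id AND t1.batch = t2.batch. A NULL in a compared column never satisfies the condition.
- t1 row (book_id=8, batch=OC): no match.
- t1 row (book_id=7, batch=OC): no match.
- t1 row (book_id=9, batch=OC): no match.
- t1 row (book_id=NULL, batch=OC): no match.
- t1 row (book_id=7, batch=OC): no match.
- t1 row (book_id=7, batch=NU): no match.
- plus 5 unmatched t2 row(s), each kept with NULL t1 columns.
After projecting and ordering:
t1.batch | t2.days | t2.borrower
NULL | 1 | Dave
NULL | 5 | Quinn
NULL | 12 | Omar
NULL | 17 | Zane
NULL | 21 | Nora

(NULL, 1, Dave); (NULL, 5, Quinn); (NULL, 12, Omar); (NULL, 17, Zane); (NULL, 21, Nora)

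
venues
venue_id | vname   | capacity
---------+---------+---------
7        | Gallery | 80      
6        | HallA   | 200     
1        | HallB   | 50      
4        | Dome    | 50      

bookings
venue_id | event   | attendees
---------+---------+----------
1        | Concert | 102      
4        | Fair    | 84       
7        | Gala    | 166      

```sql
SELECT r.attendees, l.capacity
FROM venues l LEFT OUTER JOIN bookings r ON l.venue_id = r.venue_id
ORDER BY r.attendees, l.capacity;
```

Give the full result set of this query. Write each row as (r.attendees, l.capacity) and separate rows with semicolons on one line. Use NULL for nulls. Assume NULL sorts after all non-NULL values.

(84, 50); (102, 50); (166, 80); (NULL, 200)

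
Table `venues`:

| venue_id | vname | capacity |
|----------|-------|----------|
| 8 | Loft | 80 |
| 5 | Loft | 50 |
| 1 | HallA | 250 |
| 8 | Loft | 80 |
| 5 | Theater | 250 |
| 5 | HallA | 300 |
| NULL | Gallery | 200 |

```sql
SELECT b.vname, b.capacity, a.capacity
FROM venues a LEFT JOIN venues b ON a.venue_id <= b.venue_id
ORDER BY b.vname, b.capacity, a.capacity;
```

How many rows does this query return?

26

LEFT JOIN keeps every row from `venues a`; unmatched rows get NULL for `venues b`'s columns.
Matching on a.venue_id <= b.venue_id. A NULL in a compared column never satisfies the condition.
- a[0] venue_id=8 → 2 match(es) in b → 2 row(s).
- a[1] venue_id=5 → 5 match(es) in b → 5 row(s).
- a[2] venue_id=1 → 6 match(es) in b → 6 row(s).
- a[3] venue_id=8 → 2 match(es) in b → 2 row(s).
- a[4] venue_id=5 → 5 match(es) in b → 5 row(s).
- a[5] venue_id=5 → 5 match(es) in b → 5 row(s).
- a[6] venue_id=NULL → no match; kept with NULLs on the b side.
Total: 25 matched + 1 padded = 26 rows.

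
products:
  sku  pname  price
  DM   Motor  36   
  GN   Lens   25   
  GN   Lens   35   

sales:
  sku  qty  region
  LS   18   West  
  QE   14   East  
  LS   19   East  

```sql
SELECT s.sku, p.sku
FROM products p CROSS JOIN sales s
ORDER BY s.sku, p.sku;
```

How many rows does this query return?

CROSS JOIN pairs every row of `products` with every row of `sales`: 3 × 3 = 9 rows.

9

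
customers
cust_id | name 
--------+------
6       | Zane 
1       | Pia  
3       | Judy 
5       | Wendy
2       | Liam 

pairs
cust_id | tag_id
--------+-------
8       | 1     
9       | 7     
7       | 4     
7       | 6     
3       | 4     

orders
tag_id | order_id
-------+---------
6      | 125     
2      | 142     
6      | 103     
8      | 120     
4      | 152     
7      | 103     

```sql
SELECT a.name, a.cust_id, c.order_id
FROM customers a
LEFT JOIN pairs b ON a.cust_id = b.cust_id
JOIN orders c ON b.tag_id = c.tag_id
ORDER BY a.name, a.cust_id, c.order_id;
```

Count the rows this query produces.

Evaluate left to right. First `customers a LEFT JOIN pairs b` on cust_id: 5 row(s).
Then INNER JOIN `orders c` on tag_id: keep only rows whose b.tag_id appears in c.
Result: 1 row(s).

1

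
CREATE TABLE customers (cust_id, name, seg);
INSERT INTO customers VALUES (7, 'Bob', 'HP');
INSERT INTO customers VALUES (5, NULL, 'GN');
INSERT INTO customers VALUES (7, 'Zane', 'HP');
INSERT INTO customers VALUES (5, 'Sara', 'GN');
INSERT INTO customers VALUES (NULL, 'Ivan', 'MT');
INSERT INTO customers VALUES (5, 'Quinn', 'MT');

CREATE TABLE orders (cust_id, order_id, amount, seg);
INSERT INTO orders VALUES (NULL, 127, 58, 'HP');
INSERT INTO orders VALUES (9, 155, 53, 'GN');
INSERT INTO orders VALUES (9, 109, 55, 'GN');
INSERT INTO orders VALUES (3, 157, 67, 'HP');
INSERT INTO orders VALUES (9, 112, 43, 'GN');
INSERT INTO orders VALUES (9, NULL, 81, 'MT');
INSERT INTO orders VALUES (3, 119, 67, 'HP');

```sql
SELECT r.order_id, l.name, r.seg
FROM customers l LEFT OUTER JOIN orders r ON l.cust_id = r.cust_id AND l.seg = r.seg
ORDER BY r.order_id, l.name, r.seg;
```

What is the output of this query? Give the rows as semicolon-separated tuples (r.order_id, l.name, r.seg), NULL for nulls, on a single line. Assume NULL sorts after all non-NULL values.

LEFT JOIN keeps every row from `customers`; unmatched rows get NULL for `orders`'s columns.
Matching on l.cust_id = r.cust_id AND l.seg = r.seg. A NULL in a compared column never satisfies the condition.
- cust_id=7, seg=HP: no r row matches, row kept with r columns NULL.
- cust_id=5, seg=GN: no r row matches, row kept with r columns NULL.
- cust_id=7, seg=HP: no r row matches, row kept with r columns NULL.
- cust_id=5, seg=GN: no r row matches, row kept with r columns NULL.
- cust_id=NULL, seg=MT: no r row matches, row kept with r columns NULL.
- cust_id=5, seg=MT: no r row matches, row kept with r columns NULL.
After projecting and ordering:
r.order_id | l.name | r.seg
NULL | Bob | NULL
NULL | Ivan | NULL
NULL | Quinn | NULL
NULL | Sara | NULL
NULL | Zane | NULL
NULL | NULL | NULL

(NULL, Bob, NULL); (NULL, Ivan, NULL); (NULL, Quinn, NULL); (NULL, Sara, NULL); (NULL, Zane, NULL); (NULL, NULL, NULL)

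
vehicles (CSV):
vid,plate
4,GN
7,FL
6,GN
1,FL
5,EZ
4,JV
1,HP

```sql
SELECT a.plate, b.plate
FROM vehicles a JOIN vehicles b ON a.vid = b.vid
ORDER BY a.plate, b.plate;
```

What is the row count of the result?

11

INNER JOIN keeps only pairs where the ON condition holds.
Matching on a.vid = b.vid.
- a[0] vid=4 → 2 match(es) in b → 2 row(s).
- a[1] vid=7 → 1 match(es) in b → 1 row(s).
- a[2] vid=6 → 1 match(es) in b → 1 row(s).
- a[3] vid=1 → 2 match(es) in b → 2 row(s).
- a[4] vid=5 → 1 match(es) in b → 1 row(s).
- a[5] vid=4 → 2 match(es) in b → 2 row(s).
- a[6] vid=1 → 2 match(es) in b → 2 row(s).
Total: 11 rows.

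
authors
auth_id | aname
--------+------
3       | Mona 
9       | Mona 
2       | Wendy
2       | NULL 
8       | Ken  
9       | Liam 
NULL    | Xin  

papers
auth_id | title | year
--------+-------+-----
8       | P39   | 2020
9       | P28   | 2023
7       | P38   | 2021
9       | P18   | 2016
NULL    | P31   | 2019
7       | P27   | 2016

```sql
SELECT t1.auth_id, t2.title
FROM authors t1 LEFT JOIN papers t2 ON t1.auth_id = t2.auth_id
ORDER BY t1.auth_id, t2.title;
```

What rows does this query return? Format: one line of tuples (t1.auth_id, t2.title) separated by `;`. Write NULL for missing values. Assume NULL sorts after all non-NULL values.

LEFT JOIN keeps every row from `authors`; unmatched rows get NULL for `papers`'s columns.
Matching on t1.auth_id = t2.auth_id. A NULL in a compared column never satisfies the condition.
Matched pairs: 5; unmatched t1 rows kept: 4.

(2, NULL); (2, NULL); (3, NULL); (8, P39); (9, P18); (9, P18); (9, P28); (9, P28); (NULL, NULL)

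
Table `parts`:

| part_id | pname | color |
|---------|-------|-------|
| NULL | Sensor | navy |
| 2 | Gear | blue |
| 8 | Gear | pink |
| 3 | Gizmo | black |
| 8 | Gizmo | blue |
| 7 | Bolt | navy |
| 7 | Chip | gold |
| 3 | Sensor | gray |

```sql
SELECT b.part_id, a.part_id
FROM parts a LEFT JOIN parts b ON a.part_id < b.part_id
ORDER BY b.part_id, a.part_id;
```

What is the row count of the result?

LEFT JOIN keeps every row from `parts a`; unmatched rows get NULL for `parts b`'s columns.
Matching on a.part_id < b.part_id. A NULL in a compared column never satisfies the condition.
Matched pairs: 18; unmatched a rows kept: 3.
Total: 18 matched + 3 padded = 21 rows.

21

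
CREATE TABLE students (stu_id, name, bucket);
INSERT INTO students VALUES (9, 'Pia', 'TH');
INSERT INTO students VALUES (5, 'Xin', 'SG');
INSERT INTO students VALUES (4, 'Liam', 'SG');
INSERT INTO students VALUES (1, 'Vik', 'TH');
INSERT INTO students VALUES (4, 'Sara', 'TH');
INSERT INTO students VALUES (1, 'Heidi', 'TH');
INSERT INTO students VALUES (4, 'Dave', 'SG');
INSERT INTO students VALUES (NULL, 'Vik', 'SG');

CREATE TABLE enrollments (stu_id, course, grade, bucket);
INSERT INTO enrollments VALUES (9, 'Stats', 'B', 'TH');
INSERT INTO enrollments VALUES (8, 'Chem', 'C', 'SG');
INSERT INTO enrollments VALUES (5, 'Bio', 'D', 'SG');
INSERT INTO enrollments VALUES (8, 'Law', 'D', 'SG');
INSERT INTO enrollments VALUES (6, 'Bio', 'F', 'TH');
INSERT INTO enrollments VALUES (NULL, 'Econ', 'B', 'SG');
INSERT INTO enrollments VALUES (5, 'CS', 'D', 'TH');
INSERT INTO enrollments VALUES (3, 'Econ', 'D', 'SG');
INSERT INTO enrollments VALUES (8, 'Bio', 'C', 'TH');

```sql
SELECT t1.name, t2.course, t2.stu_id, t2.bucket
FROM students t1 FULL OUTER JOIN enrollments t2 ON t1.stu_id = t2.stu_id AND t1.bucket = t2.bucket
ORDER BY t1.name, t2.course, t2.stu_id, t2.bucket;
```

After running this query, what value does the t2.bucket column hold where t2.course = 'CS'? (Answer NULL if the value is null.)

TH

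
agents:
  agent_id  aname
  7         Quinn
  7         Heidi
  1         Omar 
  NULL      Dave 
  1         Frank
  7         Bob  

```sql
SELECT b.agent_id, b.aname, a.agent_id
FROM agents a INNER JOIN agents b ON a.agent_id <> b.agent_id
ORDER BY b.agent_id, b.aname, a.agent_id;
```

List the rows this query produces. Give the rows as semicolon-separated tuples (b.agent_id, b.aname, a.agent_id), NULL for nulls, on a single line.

(1, Frank, 7); (1, Frank, 7); (1, Frank, 7); (1, Omar, 7); (1, Omar, 7); (1, Omar, 7); (7, Bob, 1); (7, Bob, 1); (7, Heidi, 1); (7, Heidi, 1); (7, Quinn, 1); (7, Quinn, 1)

INNER JOIN keeps only pairs where the ON condition holds.
Matching on a.agent_id <> b.agent_id. A NULL in a compared column never satisfies the condition.
- agent_id=7: 2 matching b row(s), so 2 row(s) emitted.
- agent_id=7: 2 matching b row(s), so 2 row(s) emitted.
- agent_id=1: 3 matching b row(s), so 3 row(s) emitted.
- agent_id=NULL: no matching b row, dropped.
- agent_id=1: 3 matching b row(s), so 3 row(s) emitted.
- agent_id=7: 2 matching b row(s), so 2 row(s) emitted.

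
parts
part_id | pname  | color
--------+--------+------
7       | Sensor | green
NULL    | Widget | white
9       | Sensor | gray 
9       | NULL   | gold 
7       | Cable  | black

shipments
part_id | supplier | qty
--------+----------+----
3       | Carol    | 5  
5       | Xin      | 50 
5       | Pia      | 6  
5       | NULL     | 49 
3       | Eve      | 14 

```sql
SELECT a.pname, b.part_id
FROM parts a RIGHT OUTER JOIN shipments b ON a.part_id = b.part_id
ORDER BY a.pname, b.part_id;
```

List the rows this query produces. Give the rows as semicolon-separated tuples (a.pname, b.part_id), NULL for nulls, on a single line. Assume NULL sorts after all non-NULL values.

RIGHT JOIN keeps every row from `shipments`; unmatched rows get NULL for `parts`'s columns.
Matching on a.part_id = b.part_id. A NULL in a compared column never satisfies the condition.
- a (part_id=7) has no partner in b.
- a (part_id=NULL) has no partner in b.
- a (part_id=9) has no partner in b.
- a (part_id=9) has no partner in b.
- a (part_id=7) has no partner in b.
- 5 row(s) from b found no a partner → padded with NULL.
After projecting and ordering:
a.pname | b.part_id
NULL | 3
NULL | 3
NULL | 5
NULL | 5
NULL | 5

(NULL, 3); (NULL, 3); (NULL, 5); (NULL, 5); (NULL, 5)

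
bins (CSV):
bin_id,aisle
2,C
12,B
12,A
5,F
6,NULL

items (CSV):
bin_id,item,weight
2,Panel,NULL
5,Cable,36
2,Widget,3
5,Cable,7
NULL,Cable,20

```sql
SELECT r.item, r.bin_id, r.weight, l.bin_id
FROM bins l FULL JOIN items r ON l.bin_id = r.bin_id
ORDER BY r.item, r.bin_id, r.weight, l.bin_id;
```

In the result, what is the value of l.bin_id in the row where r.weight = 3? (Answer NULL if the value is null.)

2

FULL OUTER JOIN keeps every row from both sides; unmatched rows get NULL for the other side's columns.
Matching on l.bin_id = r.bin_id. A NULL in a compared column never satisfies the condition.
- l row (bin_id=2): matches 2 r row(s) → 2 output row(s).
- l row (bin_id=12): no match → kept, r columns NULL.
- l row (bin_id=12): no match → kept, r columns NULL.
- l row (bin_id=5): matches 2 r row(s) → 2 output row(s).
- l row (bin_id=6): no match → kept, r columns NULL.
- 1 r row(s) had no l match → kept, l columns NULL.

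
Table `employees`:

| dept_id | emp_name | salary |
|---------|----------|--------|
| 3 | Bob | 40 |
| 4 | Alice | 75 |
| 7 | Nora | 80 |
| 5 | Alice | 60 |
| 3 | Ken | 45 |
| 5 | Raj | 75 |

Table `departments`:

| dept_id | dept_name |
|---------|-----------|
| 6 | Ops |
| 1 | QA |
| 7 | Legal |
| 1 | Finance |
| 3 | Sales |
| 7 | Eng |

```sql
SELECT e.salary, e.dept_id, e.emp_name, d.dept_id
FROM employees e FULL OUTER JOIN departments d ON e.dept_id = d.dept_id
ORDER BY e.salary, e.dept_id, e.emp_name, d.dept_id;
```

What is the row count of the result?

FULL OUTER JOIN keeps every row from both sides; unmatched rows get NULL for the other side's columns.
Matching on e.dept_id = d.dept_id.
- dept_id=3: 1 matching d row(s), so 1 row(s) emitted.
- dept_id=4: no d row matches, row kept with d columns NULL.
- dept_id=7: 2 matching d row(s), so 2 row(s) emitted.
- dept_id=5: no d row matches, row kept with d columns NULL.
- dept_id=3: 1 matching d row(s), so 1 row(s) emitted.
- dept_id=5: no d row matches, row kept with d columns NULL.
- 3 d row(s) had no e match → kept, e columns NULL.
Total: 4 matched + 6 padded = 10 rows.

10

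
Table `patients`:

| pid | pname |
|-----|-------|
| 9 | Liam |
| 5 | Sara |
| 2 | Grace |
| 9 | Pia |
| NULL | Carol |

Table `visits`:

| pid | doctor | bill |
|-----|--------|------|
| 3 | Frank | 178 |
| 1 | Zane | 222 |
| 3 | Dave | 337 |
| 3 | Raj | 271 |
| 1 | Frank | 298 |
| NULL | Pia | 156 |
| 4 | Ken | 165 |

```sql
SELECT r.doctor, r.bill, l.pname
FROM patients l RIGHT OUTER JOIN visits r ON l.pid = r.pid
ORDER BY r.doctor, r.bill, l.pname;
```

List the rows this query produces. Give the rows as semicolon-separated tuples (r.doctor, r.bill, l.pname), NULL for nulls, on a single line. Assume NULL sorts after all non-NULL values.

RIGHT JOIN keeps every row from `visits`; unmatched rows get NULL for `patients`'s columns.
Matching on l.pid = r.pid. A NULL in a compared column never satisfies the condition.
Matched pairs: 0; unmatched r rows kept: 7.

(Dave, 337, NULL); (Frank, 178, NULL); (Frank, 298, NULL); (Ken, 165, NULL); (Pia, 156, NULL); (Raj, 271, NULL); (Zane, 222, NULL)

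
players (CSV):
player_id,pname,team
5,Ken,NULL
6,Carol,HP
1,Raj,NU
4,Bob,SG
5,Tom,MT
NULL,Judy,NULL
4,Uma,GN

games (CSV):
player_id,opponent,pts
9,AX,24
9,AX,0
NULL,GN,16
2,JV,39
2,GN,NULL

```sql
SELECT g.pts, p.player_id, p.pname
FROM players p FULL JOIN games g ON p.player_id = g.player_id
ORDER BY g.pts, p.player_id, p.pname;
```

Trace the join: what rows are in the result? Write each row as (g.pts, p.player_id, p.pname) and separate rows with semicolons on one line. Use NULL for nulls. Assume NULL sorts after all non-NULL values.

(0, NULL, NULL); (16, NULL, NULL); (24, NULL, NULL); (39, NULL, NULL); (NULL, 1, Raj); (NULL, 4, Bob); (NULL, 4, Uma); (NULL, 5, Ken); (NULL, 5, Tom); (NULL, 6, Carol); (NULL, NULL, Judy); (NULL, NULL, NULL)

FULL OUTER JOIN keeps every row from both sides; unmatched rows get NULL for the other side's columns.
Matching on p.player_id = g.player_id. A NULL in a compared column never satisfies the condition.
Matched pairs: 0; unmatched p rows kept: 7; unmatched g rows kept: 5.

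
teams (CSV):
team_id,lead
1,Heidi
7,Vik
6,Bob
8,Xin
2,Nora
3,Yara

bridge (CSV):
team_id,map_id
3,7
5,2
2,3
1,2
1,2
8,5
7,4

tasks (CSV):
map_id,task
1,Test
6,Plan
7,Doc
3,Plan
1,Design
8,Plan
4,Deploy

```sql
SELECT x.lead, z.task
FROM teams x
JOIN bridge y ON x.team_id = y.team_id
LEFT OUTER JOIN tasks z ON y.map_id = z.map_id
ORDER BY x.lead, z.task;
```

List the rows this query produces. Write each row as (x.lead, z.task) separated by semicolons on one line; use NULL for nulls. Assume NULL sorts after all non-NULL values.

(Heidi, NULL); (Heidi, NULL); (Nora, Plan); (Vik, Deploy); (Xin, NULL); (Yara, Doc)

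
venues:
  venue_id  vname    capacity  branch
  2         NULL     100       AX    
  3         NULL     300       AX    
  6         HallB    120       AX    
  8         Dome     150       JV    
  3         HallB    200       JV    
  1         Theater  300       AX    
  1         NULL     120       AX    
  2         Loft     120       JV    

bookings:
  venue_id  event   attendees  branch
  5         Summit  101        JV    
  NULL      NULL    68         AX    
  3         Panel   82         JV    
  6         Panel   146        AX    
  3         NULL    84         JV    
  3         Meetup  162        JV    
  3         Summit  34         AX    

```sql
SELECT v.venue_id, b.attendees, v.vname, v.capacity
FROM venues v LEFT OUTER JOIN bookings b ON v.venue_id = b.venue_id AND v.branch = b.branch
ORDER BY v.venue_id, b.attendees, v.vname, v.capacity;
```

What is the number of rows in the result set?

10

LEFT JOIN keeps every row from `venues`; unmatched rows get NULL for `bookings`'s columns.
Matching on v.venue_id = b.venue_id AND v.branch = b.branch. A NULL in a compared column never satisfies the condition.
- venue_id=2, branch=AX: no b row matches, row kept with b columns NULL.
- venue_id=3, branch=AX: 1 matching b row(s), so 1 row(s) emitted.
- venue_id=6, branch=AX: 1 matching b row(s), so 1 row(s) emitted.
- venue_id=8, branch=JV: no b row matches, row kept with b columns NULL.
- venue_id=3, branch=JV: 3 matching b row(s), so 3 row(s) emitted.
- venue_id=1, branch=AX: no b row matches, row kept with b columns NULL.
- venue_id=1, branch=AX: no b row matches, row kept with b columns NULL.
- venue_id=2, branch=JV: no b row matches, row kept with b columns NULL.
Total: 5 matched + 5 padded = 10 rows.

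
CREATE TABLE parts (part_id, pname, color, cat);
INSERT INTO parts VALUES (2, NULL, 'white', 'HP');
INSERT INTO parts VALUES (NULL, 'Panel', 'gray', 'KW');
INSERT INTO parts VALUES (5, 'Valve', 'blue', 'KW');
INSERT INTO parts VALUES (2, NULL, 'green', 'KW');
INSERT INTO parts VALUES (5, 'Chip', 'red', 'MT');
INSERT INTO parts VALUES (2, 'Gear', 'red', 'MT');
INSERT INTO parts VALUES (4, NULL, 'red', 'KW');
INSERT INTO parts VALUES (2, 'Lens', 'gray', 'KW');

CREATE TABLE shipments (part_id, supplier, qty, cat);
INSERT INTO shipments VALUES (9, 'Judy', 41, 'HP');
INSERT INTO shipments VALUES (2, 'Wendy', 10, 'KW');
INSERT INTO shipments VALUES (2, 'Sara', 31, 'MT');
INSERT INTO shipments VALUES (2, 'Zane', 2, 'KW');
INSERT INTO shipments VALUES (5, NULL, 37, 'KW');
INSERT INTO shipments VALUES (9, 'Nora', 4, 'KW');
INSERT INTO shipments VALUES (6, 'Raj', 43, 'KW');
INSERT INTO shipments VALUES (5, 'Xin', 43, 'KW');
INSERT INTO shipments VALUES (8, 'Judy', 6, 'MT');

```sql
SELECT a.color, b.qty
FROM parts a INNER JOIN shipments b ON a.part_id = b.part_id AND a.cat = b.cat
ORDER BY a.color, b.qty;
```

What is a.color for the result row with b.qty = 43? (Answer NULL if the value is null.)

INNER JOIN keeps only pairs where the ON condition holds.
Matching on a.part_id = b.part_id AND a.cat = b.cat. A NULL in a compared column never satisfies the condition.
Matched pairs: 7.

blue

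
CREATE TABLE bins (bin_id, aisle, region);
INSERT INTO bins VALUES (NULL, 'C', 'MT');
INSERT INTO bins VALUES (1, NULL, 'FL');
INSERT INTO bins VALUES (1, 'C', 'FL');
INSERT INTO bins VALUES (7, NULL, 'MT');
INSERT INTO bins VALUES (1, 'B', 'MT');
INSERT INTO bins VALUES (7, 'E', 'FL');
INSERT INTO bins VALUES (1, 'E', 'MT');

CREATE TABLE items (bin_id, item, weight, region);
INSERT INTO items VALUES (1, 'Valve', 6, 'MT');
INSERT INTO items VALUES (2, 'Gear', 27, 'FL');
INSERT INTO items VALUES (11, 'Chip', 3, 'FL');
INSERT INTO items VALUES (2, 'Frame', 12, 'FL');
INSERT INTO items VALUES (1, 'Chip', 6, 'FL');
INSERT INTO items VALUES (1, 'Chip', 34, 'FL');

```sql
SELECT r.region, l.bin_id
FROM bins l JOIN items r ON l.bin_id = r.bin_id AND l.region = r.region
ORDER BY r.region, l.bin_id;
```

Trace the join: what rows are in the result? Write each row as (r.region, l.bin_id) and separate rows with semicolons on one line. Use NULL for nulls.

(FL, 1); (FL, 1); (FL, 1); (FL, 1); (MT, 1); (MT, 1)

INNER JOIN keeps only pairs where the ON condition holds.
Matching on l.bin_id = r.bin_id AND l.region = r.region. A NULL in a compared column never satisfies the condition.
- l[0] bin_id=NULL, region=MT → no match; dropped.
- l[1] bin_id=1, region=FL → 2 match(es) in r → 2 row(s).
- l[2] bin_id=1, region=FL → 2 match(es) in r → 2 row(s).
- l[3] bin_id=7, region=MT → no match; dropped.
- l[4] bin_id=1, region=MT → 1 match(es) in r → 1 row(s).
- l[5] bin_id=7, region=FL → no match; dropped.
- l[6] bin_id=1, region=MT → 1 match(es) in r → 1 row(s).
After projecting and ordering:
r.region | l.bin_id
FL | 1
FL | 1
FL | 1
FL | 1
MT | 1
MT | 1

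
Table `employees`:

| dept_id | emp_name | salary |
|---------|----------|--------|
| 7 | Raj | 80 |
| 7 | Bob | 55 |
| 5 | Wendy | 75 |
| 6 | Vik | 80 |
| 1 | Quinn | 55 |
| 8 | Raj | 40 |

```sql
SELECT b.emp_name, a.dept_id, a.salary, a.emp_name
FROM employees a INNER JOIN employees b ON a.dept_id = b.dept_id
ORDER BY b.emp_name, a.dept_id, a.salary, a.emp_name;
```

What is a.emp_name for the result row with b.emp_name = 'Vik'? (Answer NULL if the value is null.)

INNER JOIN keeps only pairs where the ON condition holds.
Matching on a.dept_id = b.dept_id.
- a[0] dept_id=7 → 2 match(es) in b → 2 row(s).
- a[1] dept_id=7 → 2 match(es) in b → 2 row(s).
- a[2] dept_id=5 → 1 match(es) in b → 1 row(s).
- a[3] dept_id=6 → 1 match(es) in b → 1 row(s).
- a[4] dept_id=1 → 1 match(es) in b → 1 row(s).
- a[5] dept_id=8 → 1 match(es) in b → 1 row(s).

Vik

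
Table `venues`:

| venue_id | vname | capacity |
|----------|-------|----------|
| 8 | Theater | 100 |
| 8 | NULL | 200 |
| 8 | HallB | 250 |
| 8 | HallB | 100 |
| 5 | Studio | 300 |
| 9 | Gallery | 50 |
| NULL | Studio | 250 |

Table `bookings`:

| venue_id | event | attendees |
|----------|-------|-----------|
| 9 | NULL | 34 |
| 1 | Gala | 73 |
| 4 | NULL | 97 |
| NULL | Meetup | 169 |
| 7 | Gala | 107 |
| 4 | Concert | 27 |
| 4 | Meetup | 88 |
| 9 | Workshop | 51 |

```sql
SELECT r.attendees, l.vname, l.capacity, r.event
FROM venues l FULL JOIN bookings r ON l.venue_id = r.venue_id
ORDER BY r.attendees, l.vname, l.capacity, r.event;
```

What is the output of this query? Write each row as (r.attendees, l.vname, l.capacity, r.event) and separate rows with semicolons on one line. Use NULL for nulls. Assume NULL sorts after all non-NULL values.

(27, NULL, NULL, Concert); (34, Gallery, 50, NULL); (51, Gallery, 50, Workshop); (73, NULL, NULL, Gala); (88, NULL, NULL, Meetup); (97, NULL, NULL, NULL); (107, NULL, NULL, Gala); (169, NULL, NULL, Meetup); (NULL, HallB, 100, NULL); (NULL, HallB, 250, NULL); (NULL, Studio, 250, NULL); (NULL, Studio, 300, NULL); (NULL, Theater, 100, NULL); (NULL, NULL, 200, NULL)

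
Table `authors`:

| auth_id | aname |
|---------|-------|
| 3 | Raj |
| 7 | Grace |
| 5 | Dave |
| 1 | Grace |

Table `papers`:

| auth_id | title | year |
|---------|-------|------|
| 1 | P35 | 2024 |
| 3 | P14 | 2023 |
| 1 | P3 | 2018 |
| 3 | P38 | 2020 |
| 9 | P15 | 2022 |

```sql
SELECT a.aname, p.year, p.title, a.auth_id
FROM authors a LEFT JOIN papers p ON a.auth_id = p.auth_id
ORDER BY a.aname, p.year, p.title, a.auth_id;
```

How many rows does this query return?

6

LEFT JOIN keeps every row from `authors`; unmatched rows get NULL for `papers`'s columns.
Matching on a.auth_id = p.auth_id.
- auth_id=3: 2 matching p row(s), so 2 row(s) emitted.
- auth_id=7: no p row matches, row kept with p columns NULL.
- auth_id=5: no p row matches, row kept with p columns NULL.
- auth_id=1: 2 matching p row(s), so 2 row(s) emitted.
Total: 4 matched + 2 padded = 6 rows.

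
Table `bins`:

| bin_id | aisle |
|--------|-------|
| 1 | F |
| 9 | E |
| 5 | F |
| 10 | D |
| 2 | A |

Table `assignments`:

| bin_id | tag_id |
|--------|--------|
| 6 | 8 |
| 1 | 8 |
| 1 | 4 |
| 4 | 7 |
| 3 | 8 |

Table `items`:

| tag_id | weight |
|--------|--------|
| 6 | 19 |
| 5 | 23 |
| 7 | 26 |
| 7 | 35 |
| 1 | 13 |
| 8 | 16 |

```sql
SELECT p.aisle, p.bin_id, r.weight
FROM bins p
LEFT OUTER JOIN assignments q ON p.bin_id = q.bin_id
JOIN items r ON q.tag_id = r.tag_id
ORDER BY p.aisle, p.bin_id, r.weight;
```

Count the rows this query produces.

Joins associate left-to-right: bins LEFT JOIN assignments on bin_id gives 6 intermediate row(s).
Then INNER JOIN `items r` on tag_id: keep only rows whose q.tag_id appears in r.
Result: 1 row(s).

1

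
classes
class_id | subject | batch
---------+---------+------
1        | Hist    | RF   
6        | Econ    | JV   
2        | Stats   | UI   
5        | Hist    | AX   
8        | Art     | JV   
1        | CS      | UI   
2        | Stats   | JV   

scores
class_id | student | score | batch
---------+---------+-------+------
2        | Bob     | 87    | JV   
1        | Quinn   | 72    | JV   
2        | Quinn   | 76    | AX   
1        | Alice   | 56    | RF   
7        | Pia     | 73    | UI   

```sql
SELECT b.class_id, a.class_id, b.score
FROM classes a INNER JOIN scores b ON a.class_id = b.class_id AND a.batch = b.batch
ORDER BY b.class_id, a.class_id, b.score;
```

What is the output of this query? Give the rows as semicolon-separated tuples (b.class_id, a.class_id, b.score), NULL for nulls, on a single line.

INNER JOIN keeps only pairs where the ON condition holds.
Matching on a.class_id = b.class_id AND a.batch = b.batch.
Matched pairs: 2.

(1, 1, 56); (2, 2, 87)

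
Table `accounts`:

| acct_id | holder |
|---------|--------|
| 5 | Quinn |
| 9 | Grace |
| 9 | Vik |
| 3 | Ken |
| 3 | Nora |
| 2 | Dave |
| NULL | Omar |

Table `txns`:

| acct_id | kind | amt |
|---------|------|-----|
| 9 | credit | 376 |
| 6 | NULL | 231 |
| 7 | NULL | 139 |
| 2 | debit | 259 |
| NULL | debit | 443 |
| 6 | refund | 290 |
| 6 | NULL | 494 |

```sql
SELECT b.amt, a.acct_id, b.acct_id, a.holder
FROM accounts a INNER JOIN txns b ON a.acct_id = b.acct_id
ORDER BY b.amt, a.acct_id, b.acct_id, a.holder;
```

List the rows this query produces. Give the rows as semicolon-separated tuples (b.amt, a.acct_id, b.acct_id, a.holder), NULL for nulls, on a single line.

INNER JOIN keeps only pairs where the ON condition holds.
Matching on a.acct_id = b.acct_id. A NULL in a compared column never satisfies the condition.
- a row (acct_id=5): no match → dropped.
- a row (acct_id=9): matches 1 b row(s) → 1 output row(s).
- a row (acct_id=9): matches 1 b row(s) → 1 output row(s).
- a row (acct_id=3): no match → dropped.
- a row (acct_id=3): no match → dropped.
- a row (acct_id=2): matches 1 b row(s) → 1 output row(s).
- a row (acct_id=NULL): no match → dropped.
After projecting and ordering:
b.amt | a.acct_id | b.acct_id | a.holder
259 | 2 | 2 | Dave
376 | 9 | 9 | Grace
376 | 9 | 9 | Vik

(259, 2, 2, Dave); (376, 9, 9, Grace); (376, 9, 9, Vik)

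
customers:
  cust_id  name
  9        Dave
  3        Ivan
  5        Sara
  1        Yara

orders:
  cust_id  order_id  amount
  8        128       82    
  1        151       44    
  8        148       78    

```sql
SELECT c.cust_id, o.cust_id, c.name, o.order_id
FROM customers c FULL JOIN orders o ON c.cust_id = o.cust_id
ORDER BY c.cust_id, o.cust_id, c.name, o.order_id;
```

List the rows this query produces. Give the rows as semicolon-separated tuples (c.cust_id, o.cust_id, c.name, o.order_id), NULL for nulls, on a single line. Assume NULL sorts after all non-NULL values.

FULL OUTER JOIN keeps every row from both sides; unmatched rows get NULL for the other side's columns.
Matching on c.cust_id = o.cust_id.
- c[0] cust_id=9 → no match; kept with NULLs on the o side.
- c[1] cust_id=3 → no match; kept with NULLs on the o side.
- c[2] cust_id=5 → no match; kept with NULLs on the o side.
- c[3] cust_id=1 → 1 match(es) in o → 1 row(s).
- 2 o row(s) had no c match → kept, c columns NULL.
After projecting and ordering:
c.cust_id | o.cust_id | c.name | o.order_id
1 | 1 | Yara | 151
3 | NULL | Ivan | NULL
5 | NULL | Sara | NULL
9 | NULL | Dave | NULL
NULL | 8 | NULL | 128
NULL | 8 | NULL | 148

(1, 1, Yara, 151); (3, NULL, Ivan, NULL); (5, NULL, Sara, NULL); (9, NULL, Dave, NULL); (NULL, 8, NULL, 128); (NULL, 8, NULL, 148)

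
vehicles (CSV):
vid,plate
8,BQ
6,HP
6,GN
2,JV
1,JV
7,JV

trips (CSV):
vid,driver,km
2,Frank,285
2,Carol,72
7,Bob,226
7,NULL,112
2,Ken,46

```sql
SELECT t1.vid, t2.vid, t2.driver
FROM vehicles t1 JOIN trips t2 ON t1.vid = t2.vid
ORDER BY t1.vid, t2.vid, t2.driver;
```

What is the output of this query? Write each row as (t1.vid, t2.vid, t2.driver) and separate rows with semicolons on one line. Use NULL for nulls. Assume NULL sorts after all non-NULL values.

INNER JOIN keeps only pairs where the ON condition holds.
Matching on t1.vid = t2.vid.
Matched pairs: 5.

(2, 2, Carol); (2, 2, Frank); (2, 2, Ken); (7, 7, Bob); (7, 7, NULL)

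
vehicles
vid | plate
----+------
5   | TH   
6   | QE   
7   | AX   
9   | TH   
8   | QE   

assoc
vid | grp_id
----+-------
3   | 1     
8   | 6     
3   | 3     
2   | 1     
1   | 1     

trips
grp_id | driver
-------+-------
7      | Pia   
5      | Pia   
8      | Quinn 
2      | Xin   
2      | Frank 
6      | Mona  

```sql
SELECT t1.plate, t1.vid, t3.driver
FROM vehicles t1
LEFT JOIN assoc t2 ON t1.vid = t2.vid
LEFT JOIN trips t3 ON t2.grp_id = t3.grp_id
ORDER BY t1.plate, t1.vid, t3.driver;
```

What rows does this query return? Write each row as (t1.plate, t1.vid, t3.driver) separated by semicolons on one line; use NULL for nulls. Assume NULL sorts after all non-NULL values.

(AX, 7, NULL); (QE, 6, NULL); (QE, 8, Mona); (TH, 5, NULL); (TH, 9, NULL)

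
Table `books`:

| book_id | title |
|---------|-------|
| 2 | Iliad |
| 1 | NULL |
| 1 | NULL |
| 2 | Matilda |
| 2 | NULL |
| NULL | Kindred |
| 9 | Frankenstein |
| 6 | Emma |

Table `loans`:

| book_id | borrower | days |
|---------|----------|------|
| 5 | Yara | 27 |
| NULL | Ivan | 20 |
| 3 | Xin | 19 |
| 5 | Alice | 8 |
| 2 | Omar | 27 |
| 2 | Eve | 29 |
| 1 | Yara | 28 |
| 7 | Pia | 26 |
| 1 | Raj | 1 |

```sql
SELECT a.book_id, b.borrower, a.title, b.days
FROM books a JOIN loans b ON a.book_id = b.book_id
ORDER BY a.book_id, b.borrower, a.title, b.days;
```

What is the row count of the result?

INNER JOIN keeps only pairs where the ON condition holds.
Matching on a.book_id = b.book_id. A NULL in a compared column never satisfies the condition.
Matched pairs: 10.
Total: 10 rows.

10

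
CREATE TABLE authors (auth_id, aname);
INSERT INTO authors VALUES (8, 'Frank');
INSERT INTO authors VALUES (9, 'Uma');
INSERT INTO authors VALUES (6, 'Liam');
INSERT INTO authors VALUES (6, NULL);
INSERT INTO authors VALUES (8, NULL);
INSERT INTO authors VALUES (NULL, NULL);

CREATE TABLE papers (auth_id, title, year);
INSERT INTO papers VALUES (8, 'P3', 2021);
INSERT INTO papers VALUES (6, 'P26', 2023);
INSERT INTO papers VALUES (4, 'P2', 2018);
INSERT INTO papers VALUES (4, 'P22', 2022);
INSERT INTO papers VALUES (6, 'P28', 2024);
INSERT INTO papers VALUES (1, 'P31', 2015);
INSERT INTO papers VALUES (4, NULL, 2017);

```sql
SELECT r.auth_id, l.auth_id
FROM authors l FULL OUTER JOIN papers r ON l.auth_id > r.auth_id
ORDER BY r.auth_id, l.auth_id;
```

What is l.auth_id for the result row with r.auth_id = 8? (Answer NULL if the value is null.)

9

FULL OUTER JOIN keeps every row from both sides; unmatched rows get NULL for the other side's columns.
Matching on l.auth_id > r.auth_id. A NULL in a compared column never satisfies the condition.
- l row (auth_id=8): matches 6 r row(s) → 6 output row(s).
- l row (auth_id=9): matches 7 r row(s) → 7 output row(s).
- l row (auth_id=6): matches 4 r row(s) → 4 output row(s).
- l row (auth_id=6): matches 4 r row(s) → 4 output row(s).
- l row (auth_id=8): matches 6 r row(s) → 6 output row(s).
- l row (auth_id=NULL): no match → kept, r columns NULL.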